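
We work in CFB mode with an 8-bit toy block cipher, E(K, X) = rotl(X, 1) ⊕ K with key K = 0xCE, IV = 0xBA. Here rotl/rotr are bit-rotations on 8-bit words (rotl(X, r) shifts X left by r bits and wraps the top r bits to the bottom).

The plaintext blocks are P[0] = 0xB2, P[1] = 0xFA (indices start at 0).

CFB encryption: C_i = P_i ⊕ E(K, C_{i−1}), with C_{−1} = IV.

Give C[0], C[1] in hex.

C[0] = 0x09, C[1] = 0x26

C[0]: E(K, 0xBA) = 0xBB; 0xB2 ⊕ 0xBB = 0x09.
C[1]: E(K, 0x09) = 0xDC; 0xFA ⊕ 0xDC = 0x26.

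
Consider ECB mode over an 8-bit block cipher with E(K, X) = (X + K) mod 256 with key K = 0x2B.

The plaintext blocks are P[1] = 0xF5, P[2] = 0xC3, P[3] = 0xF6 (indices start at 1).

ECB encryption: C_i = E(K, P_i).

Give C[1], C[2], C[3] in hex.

C[1] = 0x20, C[2] = 0xEE, C[3] = 0x21

C[1]: E(K, 0xF5) = 0x20.
C[2]: E(K, 0xC3) = 0xEE.
C[3]: E(K, 0xF6) = 0x21.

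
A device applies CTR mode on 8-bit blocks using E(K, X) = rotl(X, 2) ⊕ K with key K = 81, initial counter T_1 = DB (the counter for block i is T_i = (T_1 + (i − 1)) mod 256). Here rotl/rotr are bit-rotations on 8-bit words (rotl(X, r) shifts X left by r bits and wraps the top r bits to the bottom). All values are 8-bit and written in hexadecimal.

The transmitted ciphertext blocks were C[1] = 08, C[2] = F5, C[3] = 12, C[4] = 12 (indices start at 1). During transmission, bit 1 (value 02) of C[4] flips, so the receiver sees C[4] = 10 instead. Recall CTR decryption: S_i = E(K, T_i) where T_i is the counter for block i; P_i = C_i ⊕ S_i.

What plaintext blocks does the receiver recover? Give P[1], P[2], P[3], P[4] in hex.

Only C[4] changed, to 10. In CTR, a change in C_i flips the same bit in P_i only; the keystream is unaffected. Decrypting the received ciphertext:
P[1]: T = DB, S = E(K, T) = EE; 08 ⊕ EE = E6.
P[2]: T = DC, S = E(K, T) = F2; F5 ⊕ F2 = 07.
P[3]: T = DD, S = E(K, T) = F6; 12 ⊕ F6 = E4.
P[4]: T = DE, S = E(K, T) = FA; 10 ⊕ FA = EA.
Blocks that differ from the original plaintext: P[4].

P[1] = E6, P[2] = 07, P[3] = E4, P[4] = EA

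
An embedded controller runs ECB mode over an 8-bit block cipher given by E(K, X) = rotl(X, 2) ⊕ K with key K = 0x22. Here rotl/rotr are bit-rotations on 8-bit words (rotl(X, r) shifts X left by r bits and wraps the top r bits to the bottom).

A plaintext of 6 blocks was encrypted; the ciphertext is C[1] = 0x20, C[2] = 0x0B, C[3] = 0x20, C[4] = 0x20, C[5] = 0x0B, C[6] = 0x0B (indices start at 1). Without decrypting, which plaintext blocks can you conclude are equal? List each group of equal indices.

P[1] = P[3] = P[4]; P[2] = P[5] = P[6]

ECB encrypts each block independently with the same key, so equal ciphertext blocks imply equal plaintext blocks.
C[1] = C[3] = C[4] = 0x20, so P[1] = P[3] = P[4].
C[2] = C[5] = C[6] = 0x0B, so P[2] = P[5] = P[6].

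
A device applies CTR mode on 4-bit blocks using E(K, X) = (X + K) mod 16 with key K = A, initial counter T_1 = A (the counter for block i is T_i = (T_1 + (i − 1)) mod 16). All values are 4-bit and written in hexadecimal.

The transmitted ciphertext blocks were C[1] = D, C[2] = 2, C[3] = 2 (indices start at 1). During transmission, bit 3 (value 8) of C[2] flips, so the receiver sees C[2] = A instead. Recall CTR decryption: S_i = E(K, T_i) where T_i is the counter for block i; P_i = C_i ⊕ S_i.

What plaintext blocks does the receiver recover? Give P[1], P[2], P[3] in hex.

P[1] = 9, P[2] = F, P[3] = 4

Only C[2] changed, to A. In CTR, a change in C_i flips the same bit in P_i only; the keystream is unaffected. Decrypting the received ciphertext:
P[1]: T = A, S = E(K, T) = 4; D ⊕ 4 = 9.
P[2]: T = B, S = E(K, T) = 5; A ⊕ 5 = F.
P[3]: T = C, S = E(K, T) = 6; 2 ⊕ 6 = 4.
Blocks that differ from the original plaintext: P[2].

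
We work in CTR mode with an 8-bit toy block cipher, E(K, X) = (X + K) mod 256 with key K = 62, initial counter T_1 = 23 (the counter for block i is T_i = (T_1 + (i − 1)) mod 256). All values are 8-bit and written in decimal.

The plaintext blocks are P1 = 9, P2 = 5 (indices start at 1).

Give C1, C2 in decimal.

C1 = 92, C2 = 83

CTR encryption: S_i = E(K, T_i) where T_i is the counter for block i; C_i = P_i ⊕ S_i.
C1: T = 23, S = E(K, T) = 85; 9 ⊕ 85 = 92.
C2: T = 24, S = E(K, T) = 86; 5 ⊕ 86 = 83.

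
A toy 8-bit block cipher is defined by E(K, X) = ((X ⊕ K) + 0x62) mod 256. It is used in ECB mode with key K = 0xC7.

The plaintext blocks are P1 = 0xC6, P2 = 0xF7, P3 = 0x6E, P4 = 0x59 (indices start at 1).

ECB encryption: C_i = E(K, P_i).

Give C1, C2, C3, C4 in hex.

C1 = 0x63, C2 = 0x92, C3 = 0x0B, C4 = 0x00

C1: E(K, 0xC6) = 0x63.
C2: E(K, 0xF7) = 0x92.
C3: E(K, 0x6E) = 0x0B.
C4: E(K, 0x59) = 0x00.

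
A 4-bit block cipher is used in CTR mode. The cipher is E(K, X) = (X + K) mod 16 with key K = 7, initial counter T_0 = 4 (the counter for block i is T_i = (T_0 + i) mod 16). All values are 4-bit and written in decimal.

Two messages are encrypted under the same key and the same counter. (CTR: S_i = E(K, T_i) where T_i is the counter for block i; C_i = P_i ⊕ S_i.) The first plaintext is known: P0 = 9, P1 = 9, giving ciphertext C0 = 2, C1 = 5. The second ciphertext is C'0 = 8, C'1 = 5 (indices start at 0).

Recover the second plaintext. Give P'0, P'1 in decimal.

In CTR with a reused counter, both messages share the same keystream S_i, so C_i ⊕ C'_i = P_i ⊕ P'_i and thus P'_i = P_i ⊕ C_i ⊕ C'_i.
P'0: 9 ⊕ 2 ⊕ 8 = 3.
P'1: 9 ⊕ 5 ⊕ 5 = 9.

P'0 = 3, P'1 = 9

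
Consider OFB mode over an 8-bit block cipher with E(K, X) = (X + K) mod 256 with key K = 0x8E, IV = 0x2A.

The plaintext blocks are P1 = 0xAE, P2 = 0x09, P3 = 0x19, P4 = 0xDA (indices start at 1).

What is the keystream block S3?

0xD4

OFB encryption: S_i = E(K, S_{i−1}) with S_{0} = IV; C_i = P_i ⊕ S_i.
C1: S = E(K, 0x2A) = 0xB8; 0xAE ⊕ 0xB8 = 0x16.
C2: S = E(K, 0xB8) = 0x46; 0x09 ⊕ 0x46 = 0x4F.
C3: S = E(K, 0x46) = 0xD4; 0x19 ⊕ 0xD4 = 0xCD.
So S3 = 0xD4.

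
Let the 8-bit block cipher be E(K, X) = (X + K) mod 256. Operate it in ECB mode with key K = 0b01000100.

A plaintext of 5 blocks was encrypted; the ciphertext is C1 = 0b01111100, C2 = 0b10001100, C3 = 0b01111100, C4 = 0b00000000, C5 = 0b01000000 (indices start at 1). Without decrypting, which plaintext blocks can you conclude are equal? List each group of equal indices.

P1 = P3

ECB encrypts each block independently with the same key, so equal ciphertext blocks imply equal plaintext blocks.
C1 = C3 = 0b01111100, so P1 = P3.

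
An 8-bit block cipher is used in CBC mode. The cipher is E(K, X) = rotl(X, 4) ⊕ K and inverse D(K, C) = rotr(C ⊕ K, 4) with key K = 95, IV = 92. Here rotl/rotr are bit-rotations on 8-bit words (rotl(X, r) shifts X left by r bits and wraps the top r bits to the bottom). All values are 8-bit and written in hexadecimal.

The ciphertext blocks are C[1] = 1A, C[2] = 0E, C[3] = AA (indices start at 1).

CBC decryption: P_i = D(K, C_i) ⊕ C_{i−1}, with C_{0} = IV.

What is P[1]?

P[1] = 6A

P[1]: D(K, 1A) = F8; F8 ⊕ 92 = 6A.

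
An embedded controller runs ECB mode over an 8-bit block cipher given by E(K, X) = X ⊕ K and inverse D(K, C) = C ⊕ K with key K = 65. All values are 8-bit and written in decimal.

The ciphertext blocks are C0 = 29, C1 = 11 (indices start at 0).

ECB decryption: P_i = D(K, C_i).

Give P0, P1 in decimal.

P0: D(K, 29) = 92.
P1: D(K, 11) = 74.

P0 = 92, P1 = 74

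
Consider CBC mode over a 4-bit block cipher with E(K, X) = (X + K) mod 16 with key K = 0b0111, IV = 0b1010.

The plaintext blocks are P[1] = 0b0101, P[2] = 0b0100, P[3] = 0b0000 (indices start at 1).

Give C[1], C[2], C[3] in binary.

CBC encryption: C_i = E(K, P_i ⊕ C_{i−1}), with C_{0} = IV.
C[1]: P[1] ⊕ 0b1010 = 0b1111; E(K, 0b1111) = 0b0110.
C[2]: P[2] ⊕ 0b0110 = 0b0010; E(K, 0b0010) = 0b1001.
C[3]: P[3] ⊕ 0b1001 = 0b1001; E(K, 0b1001) = 0b0000.

C[1] = 0b0110, C[2] = 0b1001, C[3] = 0b0000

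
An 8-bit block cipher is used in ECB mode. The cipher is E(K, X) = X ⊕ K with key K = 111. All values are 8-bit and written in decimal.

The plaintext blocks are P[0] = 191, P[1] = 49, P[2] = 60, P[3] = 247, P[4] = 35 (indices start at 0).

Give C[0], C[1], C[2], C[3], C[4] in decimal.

C[0] = 208, C[1] = 94, C[2] = 83, C[3] = 152, C[4] = 76

ECB encryption: C_i = E(K, P_i).
C[0]: E(K, 191) = 208.
C[1]: E(K, 49) = 94.
C[2]: E(K, 60) = 83.
C[3]: E(K, 247) = 152.
C[4]: E(K, 35) = 76.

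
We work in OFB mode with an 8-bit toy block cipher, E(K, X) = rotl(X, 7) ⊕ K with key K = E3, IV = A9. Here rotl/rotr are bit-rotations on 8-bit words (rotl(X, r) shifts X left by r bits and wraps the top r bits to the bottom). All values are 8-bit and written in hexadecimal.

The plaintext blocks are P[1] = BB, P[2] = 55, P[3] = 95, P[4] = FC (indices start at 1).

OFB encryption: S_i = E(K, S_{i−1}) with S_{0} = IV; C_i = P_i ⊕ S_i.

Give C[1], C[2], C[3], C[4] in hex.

C[1] = 8C, C[2] = 2D, C[3] = 4A, C[4] = F0

C[1]: S = E(K, A9) = 37; BB ⊕ 37 = 8C.
C[2]: S = E(K, 37) = 78; 55 ⊕ 78 = 2D.
C[3]: S = E(K, 78) = DF; 95 ⊕ DF = 4A.
C[4]: S = E(K, DF) = 0C; FC ⊕ 0C = F0.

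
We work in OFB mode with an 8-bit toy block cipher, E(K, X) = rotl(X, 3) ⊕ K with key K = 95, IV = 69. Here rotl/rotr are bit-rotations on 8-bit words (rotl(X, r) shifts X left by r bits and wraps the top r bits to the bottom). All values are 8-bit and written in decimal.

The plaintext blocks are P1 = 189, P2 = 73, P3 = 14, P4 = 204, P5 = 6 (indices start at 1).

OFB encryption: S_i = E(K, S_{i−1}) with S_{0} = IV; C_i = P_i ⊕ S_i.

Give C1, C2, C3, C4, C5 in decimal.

C1: S = E(K, 69) = 117; 189 ⊕ 117 = 200.
C2: S = E(K, 117) = 244; 73 ⊕ 244 = 189.
C3: S = E(K, 244) = 248; 14 ⊕ 248 = 246.
C4: S = E(K, 248) = 152; 204 ⊕ 152 = 84.
C5: S = E(K, 152) = 155; 6 ⊕ 155 = 157.

C1 = 200, C2 = 189, C3 = 246, C4 = 84, C5 = 157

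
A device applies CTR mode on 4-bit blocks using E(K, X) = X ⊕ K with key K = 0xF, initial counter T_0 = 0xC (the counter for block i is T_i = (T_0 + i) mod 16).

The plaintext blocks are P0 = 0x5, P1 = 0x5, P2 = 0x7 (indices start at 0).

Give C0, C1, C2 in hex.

C0 = 0x6, C1 = 0x7, C2 = 0x6

CTR encryption: S_i = E(K, T_i) where T_i is the counter for block i; C_i = P_i ⊕ S_i.
C0: T = 0xC, S = E(K, T) = 0x3; 0x5 ⊕ 0x3 = 0x6.
C1: T = 0xD, S = E(K, T) = 0x2; 0x5 ⊕ 0x2 = 0x7.
C2: T = 0xE, S = E(K, T) = 0x1; 0x7 ⊕ 0x1 = 0x6.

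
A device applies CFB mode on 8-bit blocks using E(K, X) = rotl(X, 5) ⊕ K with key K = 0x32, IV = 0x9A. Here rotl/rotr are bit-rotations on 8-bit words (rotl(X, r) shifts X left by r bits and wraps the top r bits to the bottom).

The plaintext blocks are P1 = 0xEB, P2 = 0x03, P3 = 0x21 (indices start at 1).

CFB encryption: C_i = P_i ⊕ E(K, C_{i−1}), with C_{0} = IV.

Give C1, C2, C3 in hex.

C1: E(K, 0x9A) = 0x61; 0xEB ⊕ 0x61 = 0x8A.
C2: E(K, 0x8A) = 0x63; 0x03 ⊕ 0x63 = 0x60.
C3: E(K, 0x60) = 0x3E; 0x21 ⊕ 0x3E = 0x1F.

C1 = 0x8A, C2 = 0x60, C3 = 0x1F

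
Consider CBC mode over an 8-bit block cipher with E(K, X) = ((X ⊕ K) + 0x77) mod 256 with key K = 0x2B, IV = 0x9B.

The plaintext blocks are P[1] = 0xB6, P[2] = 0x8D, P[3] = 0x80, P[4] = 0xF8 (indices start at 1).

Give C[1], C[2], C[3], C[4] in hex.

CBC encryption: C_i = E(K, P_i ⊕ C_{i−1}), with C_{0} = IV.
C[1]: P[1] ⊕ 0x9B = 0x2D; E(K, 0x2D) = 0x7D.
C[2]: P[2] ⊕ 0x7D = 0xF0; E(K, 0xF0) = 0x52.
C[3]: P[3] ⊕ 0x52 = 0xD2; E(K, 0xD2) = 0x70.
C[4]: P[4] ⊕ 0x70 = 0x88; E(K, 0x88) = 0x1A.

C[1] = 0x7D, C[2] = 0x52, C[3] = 0x70, C[4] = 0x1A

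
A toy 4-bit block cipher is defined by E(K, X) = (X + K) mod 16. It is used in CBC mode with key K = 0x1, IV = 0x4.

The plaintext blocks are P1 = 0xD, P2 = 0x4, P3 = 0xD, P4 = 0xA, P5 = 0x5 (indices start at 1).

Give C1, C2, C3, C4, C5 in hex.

C1 = 0xA, C2 = 0xF, C3 = 0x3, C4 = 0xA, C5 = 0x0

CBC encryption: C_i = E(K, P_i ⊕ C_{i−1}), with C_{0} = IV.
C1: P1 ⊕ 0x4 = 0x9; E(K, 0x9) = 0xA.
C2: P2 ⊕ 0xA = 0xE; E(K, 0xE) = 0xF.
C3: P3 ⊕ 0xF = 0x2; E(K, 0x2) = 0x3.
C4: P4 ⊕ 0x3 = 0x9; E(K, 0x9) = 0xA.
C5: P5 ⊕ 0xA = 0xF; E(K, 0xF) = 0x0.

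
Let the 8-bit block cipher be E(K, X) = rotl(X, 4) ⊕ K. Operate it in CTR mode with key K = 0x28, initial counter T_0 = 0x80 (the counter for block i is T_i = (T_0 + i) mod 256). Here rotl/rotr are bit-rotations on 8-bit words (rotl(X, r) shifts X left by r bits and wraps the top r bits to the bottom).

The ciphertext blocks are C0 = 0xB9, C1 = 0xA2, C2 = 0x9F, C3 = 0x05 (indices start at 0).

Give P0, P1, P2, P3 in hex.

CTR decryption: S_i = E(K, T_i) where T_i is the counter for block i; P_i = C_i ⊕ S_i.
P0: T = 0x80, S = E(K, T) = 0x20; 0xB9 ⊕ 0x20 = 0x99.
P1: T = 0x81, S = E(K, T) = 0x30; 0xA2 ⊕ 0x30 = 0x92.
P2: T = 0x82, S = E(K, T) = 0x00; 0x9F ⊕ 0x00 = 0x9F.
P3: T = 0x83, S = E(K, T) = 0x10; 0x05 ⊕ 0x10 = 0x15.

P0 = 0x99, P1 = 0x92, P2 = 0x9F, P3 = 0x15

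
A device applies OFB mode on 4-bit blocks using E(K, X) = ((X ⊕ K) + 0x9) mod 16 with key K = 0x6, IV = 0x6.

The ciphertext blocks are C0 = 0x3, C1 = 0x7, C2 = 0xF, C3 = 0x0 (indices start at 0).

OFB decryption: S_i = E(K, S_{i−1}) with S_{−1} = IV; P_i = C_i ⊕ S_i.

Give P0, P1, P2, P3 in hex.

P0 = 0xA, P1 = 0xF, P2 = 0x8, P3 = 0xA

P0: S = E(K, 0x6) = 0x9; 0x3 ⊕ 0x9 = 0xA.
P1: S = E(K, 0x9) = 0x8; 0x7 ⊕ 0x8 = 0xF.
P2: S = E(K, 0x8) = 0x7; 0xF ⊕ 0x7 = 0x8.
P3: S = E(K, 0x7) = 0xA; 0x0 ⊕ 0xA = 0xA.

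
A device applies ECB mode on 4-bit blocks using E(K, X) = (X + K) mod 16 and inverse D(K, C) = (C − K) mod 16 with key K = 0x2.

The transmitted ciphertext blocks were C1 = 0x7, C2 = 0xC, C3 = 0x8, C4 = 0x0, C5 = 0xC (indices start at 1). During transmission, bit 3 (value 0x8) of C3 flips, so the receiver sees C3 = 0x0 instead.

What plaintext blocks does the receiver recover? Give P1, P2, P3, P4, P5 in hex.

ECB decryption: P_i = D(K, C_i).
Only C3 changed, to 0x0. In ECB, a change in C_i affects only P_i. Decrypting the received ciphertext:
P1: D(K, 0x7) = 0x5.
P2: D(K, 0xC) = 0xA.
P3: D(K, 0x0) = 0xE.
P4: D(K, 0x0) = 0xE.
P5: D(K, 0xC) = 0xA.
Blocks that differ from the original plaintext: P3.

P1 = 0x5, P2 = 0xA, P3 = 0xE, P4 = 0xE, P5 = 0xA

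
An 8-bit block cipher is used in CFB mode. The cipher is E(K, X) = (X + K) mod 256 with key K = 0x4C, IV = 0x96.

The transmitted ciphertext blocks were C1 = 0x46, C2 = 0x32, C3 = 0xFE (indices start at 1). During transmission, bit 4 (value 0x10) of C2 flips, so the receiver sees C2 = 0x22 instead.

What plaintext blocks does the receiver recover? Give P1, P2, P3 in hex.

CFB decryption: P_i = C_i ⊕ E(K, C_{i−1}), with C_{0} = IV.
Only C2 changed, to 0x22. In CFB, a change in C_i flips the same bit in P_i and garbles P_{i+1}. Decrypting the received ciphertext:
P1: E(K, 0x96) = 0xE2; 0x46 ⊕ 0xE2 = 0xA4.
P2: E(K, 0x46) = 0x92; 0x22 ⊕ 0x92 = 0xB0.
P3: E(K, 0x22) = 0x6E; 0xFE ⊕ 0x6E = 0x90.
Blocks that differ from the original plaintext: P2, P3.

P1 = 0xA4, P2 = 0xB0, P3 = 0x90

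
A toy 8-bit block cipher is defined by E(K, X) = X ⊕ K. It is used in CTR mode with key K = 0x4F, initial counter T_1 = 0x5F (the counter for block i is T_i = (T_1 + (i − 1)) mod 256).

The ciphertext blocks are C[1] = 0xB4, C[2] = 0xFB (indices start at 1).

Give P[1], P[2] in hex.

CTR decryption: S_i = E(K, T_i) where T_i is the counter for block i; P_i = C_i ⊕ S_i.
P[1]: T = 0x5F, S = E(K, T) = 0x10; 0xB4 ⊕ 0x10 = 0xA4.
P[2]: T = 0x60, S = E(K, T) = 0x2F; 0xFB ⊕ 0x2F = 0xD4.

P[1] = 0xA4, P[2] = 0xD4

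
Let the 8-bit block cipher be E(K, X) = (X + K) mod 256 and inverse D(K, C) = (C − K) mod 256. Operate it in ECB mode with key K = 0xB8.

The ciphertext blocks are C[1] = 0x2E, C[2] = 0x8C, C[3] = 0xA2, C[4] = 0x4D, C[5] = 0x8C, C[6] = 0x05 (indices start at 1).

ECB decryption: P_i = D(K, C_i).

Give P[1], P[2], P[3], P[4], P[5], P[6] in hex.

P[1]: D(K, 0x2E) = 0x76.
P[2]: D(K, 0x8C) = 0xD4.
P[3]: D(K, 0xA2) = 0xEA.
P[4]: D(K, 0x4D) = 0x95.
P[5]: D(K, 0x8C) = 0xD4.
P[6]: D(K, 0x05) = 0x4D.

P[1] = 0x76, P[2] = 0xD4, P[3] = 0xEA, P[4] = 0x95, P[5] = 0xD4, P[6] = 0x4D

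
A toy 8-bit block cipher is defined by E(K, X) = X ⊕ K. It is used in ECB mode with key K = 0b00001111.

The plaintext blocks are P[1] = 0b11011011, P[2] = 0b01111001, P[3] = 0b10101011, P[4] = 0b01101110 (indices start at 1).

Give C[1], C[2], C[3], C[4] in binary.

ECB encryption: C_i = E(K, P_i).
C[1]: E(K, 0b11011011) = 0b11010100.
C[2]: E(K, 0b01111001) = 0b01110110.
C[3]: E(K, 0b10101011) = 0b10100100.
C[4]: E(K, 0b01101110) = 0b01100001.

C[1] = 0b11010100, C[2] = 0b01110110, C[3] = 0b10100100, C[4] = 0b01100001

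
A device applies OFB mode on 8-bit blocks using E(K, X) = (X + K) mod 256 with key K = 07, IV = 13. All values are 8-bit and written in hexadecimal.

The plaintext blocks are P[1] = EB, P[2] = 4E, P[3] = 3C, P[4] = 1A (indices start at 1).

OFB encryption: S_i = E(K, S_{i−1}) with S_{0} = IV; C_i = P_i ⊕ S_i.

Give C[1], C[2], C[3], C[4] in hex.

C[1] = F1, C[2] = 6F, C[3] = 14, C[4] = 35

C[1]: S = E(K, 13) = 1A; EB ⊕ 1A = F1.
C[2]: S = E(K, 1A) = 21; 4E ⊕ 21 = 6F.
C[3]: S = E(K, 21) = 28; 3C ⊕ 28 = 14.
C[4]: S = E(K, 28) = 2F; 1A ⊕ 2F = 35.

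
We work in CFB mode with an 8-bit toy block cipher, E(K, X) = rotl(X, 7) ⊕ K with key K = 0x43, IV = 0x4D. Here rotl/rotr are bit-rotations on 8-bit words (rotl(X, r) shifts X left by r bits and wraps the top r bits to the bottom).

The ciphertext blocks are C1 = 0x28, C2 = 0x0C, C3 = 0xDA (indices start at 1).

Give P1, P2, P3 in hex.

CFB decryption: P_i = C_i ⊕ E(K, C_{i−1}), with C_{0} = IV.
P1: E(K, 0x4D) = 0xE5; 0x28 ⊕ 0xE5 = 0xCD.
P2: E(K, 0x28) = 0x57; 0x0C ⊕ 0x57 = 0x5B.
P3: E(K, 0x0C) = 0x45; 0xDA ⊕ 0x45 = 0x9F.

P1 = 0xCD, P2 = 0x5B, P3 = 0x9F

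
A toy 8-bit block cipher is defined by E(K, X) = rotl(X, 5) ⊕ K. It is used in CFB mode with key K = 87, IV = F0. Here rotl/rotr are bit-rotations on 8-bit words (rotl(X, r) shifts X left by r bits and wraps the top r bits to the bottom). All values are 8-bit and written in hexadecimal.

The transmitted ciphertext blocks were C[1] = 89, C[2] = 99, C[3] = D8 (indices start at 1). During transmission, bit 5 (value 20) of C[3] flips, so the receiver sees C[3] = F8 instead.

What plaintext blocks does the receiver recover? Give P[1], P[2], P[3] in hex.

P[1] = 10, P[2] = 2F, P[3] = 4C

CFB decryption: P_i = C_i ⊕ E(K, C_{i−1}), with C_{0} = IV.
Only C[3] changed, to F8. In CFB, a change in C_i flips the same bit in P_i and garbles P_{i+1}. Decrypting the received ciphertext:
P[1]: E(K, F0) = 99; 89 ⊕ 99 = 10.
P[2]: E(K, 89) = B6; 99 ⊕ B6 = 2F.
P[3]: E(K, 99) = B4; F8 ⊕ B4 = 4C.
Blocks that differ from the original plaintext: P[3].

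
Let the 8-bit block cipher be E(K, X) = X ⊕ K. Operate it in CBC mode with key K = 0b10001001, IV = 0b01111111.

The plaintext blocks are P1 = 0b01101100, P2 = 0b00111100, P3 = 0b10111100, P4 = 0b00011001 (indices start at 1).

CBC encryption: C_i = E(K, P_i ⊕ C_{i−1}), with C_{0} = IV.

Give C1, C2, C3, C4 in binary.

C1: P1 ⊕ 0b01111111 = 0b00010011; E(K, 0b00010011) = 0b10011010.
C2: P2 ⊕ 0b10011010 = 0b10100110; E(K, 0b10100110) = 0b00101111.
C3: P3 ⊕ 0b00101111 = 0b10010011; E(K, 0b10010011) = 0b00011010.
C4: P4 ⊕ 0b00011010 = 0b00000011; E(K, 0b00000011) = 0b10001010.

C1 = 0b10011010, C2 = 0b00101111, C3 = 0b00011010, C4 = 0b10001010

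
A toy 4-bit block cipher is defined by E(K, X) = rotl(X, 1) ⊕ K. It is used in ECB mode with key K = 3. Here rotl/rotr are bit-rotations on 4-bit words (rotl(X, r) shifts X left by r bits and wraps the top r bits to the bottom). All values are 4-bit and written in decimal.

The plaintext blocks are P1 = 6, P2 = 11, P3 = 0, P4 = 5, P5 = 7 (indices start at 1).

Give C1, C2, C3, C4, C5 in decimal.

ECB encryption: C_i = E(K, P_i).
C1: E(K, 6) = 15.
C2: E(K, 11) = 4.
C3: E(K, 0) = 3.
C4: E(K, 5) = 9.
C5: E(K, 7) = 13.

C1 = 15, C2 = 4, C3 = 3, C4 = 9, C5 = 13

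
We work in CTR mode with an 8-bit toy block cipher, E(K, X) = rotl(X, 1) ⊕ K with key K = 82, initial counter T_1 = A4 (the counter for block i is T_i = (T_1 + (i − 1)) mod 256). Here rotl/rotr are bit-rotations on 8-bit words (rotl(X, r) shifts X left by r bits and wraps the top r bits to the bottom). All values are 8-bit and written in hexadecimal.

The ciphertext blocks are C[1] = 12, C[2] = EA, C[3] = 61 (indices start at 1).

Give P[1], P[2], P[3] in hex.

CTR decryption: S_i = E(K, T_i) where T_i is the counter for block i; P_i = C_i ⊕ S_i.
P[1]: T = A4, S = E(K, T) = CB; 12 ⊕ CB = D9.
P[2]: T = A5, S = E(K, T) = C9; EA ⊕ C9 = 23.
P[3]: T = A6, S = E(K, T) = CF; 61 ⊕ CF = AE.

P[1] = D9, P[2] = 23, P[3] = AE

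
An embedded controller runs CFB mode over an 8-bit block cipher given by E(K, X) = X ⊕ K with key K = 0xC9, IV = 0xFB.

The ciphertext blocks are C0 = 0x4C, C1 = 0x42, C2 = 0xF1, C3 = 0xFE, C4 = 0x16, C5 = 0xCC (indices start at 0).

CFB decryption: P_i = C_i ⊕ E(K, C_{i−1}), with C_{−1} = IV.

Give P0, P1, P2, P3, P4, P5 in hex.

P0 = 0x7E, P1 = 0xC7, P2 = 0x7A, P3 = 0xC6, P4 = 0x21, P5 = 0x13

P0: E(K, 0xFB) = 0x32; 0x4C ⊕ 0x32 = 0x7E.
P1: E(K, 0x4C) = 0x85; 0x42 ⊕ 0x85 = 0xC7.
P2: E(K, 0x42) = 0x8B; 0xF1 ⊕ 0x8B = 0x7A.
P3: E(K, 0xF1) = 0x38; 0xFE ⊕ 0x38 = 0xC6.
P4: E(K, 0xFE) = 0x37; 0x16 ⊕ 0x37 = 0x21.
P5: E(K, 0x16) = 0xDF; 0xCC ⊕ 0xDF = 0x13.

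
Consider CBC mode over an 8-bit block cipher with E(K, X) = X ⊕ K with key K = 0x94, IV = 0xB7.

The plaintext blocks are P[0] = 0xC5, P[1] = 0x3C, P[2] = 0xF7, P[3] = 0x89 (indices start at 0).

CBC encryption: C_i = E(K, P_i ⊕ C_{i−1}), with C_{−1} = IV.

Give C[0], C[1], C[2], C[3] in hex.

C[0]: P[0] ⊕ 0xB7 = 0x72; E(K, 0x72) = 0xE6.
C[1]: P[1] ⊕ 0xE6 = 0xDA; E(K, 0xDA) = 0x4E.
C[2]: P[2] ⊕ 0x4E = 0xB9; E(K, 0xB9) = 0x2D.
C[3]: P[3] ⊕ 0x2D = 0xA4; E(K, 0xA4) = 0x30.

C[0] = 0xE6, C[1] = 0x4E, C[2] = 0x2D, C[3] = 0x30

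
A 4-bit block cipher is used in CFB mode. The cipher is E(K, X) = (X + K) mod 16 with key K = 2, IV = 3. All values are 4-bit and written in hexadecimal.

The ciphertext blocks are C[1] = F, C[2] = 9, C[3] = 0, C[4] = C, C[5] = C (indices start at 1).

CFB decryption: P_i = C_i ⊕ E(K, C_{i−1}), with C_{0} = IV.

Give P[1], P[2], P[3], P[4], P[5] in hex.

P[1] = A, P[2] = 8, P[3] = B, P[4] = E, P[5] = 2

P[1]: E(K, 3) = 5; F ⊕ 5 = A.
P[2]: E(K, F) = 1; 9 ⊕ 1 = 8.
P[3]: E(K, 9) = B; 0 ⊕ B = B.
P[4]: E(K, 0) = 2; C ⊕ 2 = E.
P[5]: E(K, C) = E; C ⊕ E = 2.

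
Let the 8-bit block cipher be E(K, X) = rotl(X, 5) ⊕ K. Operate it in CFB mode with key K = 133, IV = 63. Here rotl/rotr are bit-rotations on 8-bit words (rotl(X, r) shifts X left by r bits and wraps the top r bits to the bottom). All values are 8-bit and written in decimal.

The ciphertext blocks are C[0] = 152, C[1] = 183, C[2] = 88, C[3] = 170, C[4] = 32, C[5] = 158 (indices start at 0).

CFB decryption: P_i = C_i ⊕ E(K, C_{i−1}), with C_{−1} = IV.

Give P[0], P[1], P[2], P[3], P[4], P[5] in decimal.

P[0]: E(K, 63) = 98; 152 ⊕ 98 = 250.
P[1]: E(K, 152) = 150; 183 ⊕ 150 = 33.
P[2]: E(K, 183) = 115; 88 ⊕ 115 = 43.
P[3]: E(K, 88) = 142; 170 ⊕ 142 = 36.
P[4]: E(K, 170) = 208; 32 ⊕ 208 = 240.
P[5]: E(K, 32) = 129; 158 ⊕ 129 = 31.

P[0] = 250, P[1] = 33, P[2] = 43, P[3] = 36, P[4] = 240, P[5] = 31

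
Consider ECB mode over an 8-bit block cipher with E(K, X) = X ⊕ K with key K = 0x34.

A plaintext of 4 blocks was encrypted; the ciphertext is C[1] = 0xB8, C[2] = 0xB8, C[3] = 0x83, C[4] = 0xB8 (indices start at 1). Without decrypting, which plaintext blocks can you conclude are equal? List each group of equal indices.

ECB encrypts each block independently with the same key, so equal ciphertext blocks imply equal plaintext blocks.
C[1] = C[2] = C[4] = 0xB8, so P[1] = P[2] = P[4].

P[1] = P[2] = P[4]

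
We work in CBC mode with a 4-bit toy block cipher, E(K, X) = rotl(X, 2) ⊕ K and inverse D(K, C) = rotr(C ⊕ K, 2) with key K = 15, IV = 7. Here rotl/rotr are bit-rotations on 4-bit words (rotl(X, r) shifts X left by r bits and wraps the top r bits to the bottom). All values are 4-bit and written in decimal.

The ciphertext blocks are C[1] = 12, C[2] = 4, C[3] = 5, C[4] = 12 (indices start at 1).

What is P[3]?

CBC decryption: P_i = D(K, C_i) ⊕ C_{i−1}, with C_{0} = IV.
P[3]: D(K, 5) = 10; 10 ⊕ 4 = 14.

P[3] = 14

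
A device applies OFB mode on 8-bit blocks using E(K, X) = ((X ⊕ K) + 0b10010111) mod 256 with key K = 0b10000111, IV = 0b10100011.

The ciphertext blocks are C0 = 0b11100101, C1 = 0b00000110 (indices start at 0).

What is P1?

OFB decryption: S_i = E(K, S_{i−1}) with S_{−1} = IV; P_i = C_i ⊕ S_i.
P0: S = E(K, 0b10100011) = 0b10111011; 0b11100101 ⊕ 0b10111011 = 0b01011110.
P1: S = E(K, 0b10111011) = 0b11010011; 0b00000110 ⊕ 0b11010011 = 0b11010101.

P1 = 0b11010101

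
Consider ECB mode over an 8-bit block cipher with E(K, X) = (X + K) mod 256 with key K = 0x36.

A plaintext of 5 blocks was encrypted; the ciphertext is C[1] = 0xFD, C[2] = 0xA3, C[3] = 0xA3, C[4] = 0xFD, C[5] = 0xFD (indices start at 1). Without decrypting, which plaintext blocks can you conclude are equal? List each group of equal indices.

ECB encrypts each block independently with the same key, so equal ciphertext blocks imply equal plaintext blocks.
C[1] = C[4] = C[5] = 0xFD, so P[1] = P[4] = P[5].
C[2] = C[3] = 0xA3, so P[2] = P[3].

P[1] = P[4] = P[5]; P[2] = P[3]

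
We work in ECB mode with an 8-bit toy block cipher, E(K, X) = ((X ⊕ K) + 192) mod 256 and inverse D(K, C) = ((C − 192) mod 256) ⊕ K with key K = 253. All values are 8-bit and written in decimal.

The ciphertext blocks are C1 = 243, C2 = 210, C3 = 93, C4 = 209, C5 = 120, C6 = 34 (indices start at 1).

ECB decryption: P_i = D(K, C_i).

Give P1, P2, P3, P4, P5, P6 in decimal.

P1 = 206, P2 = 239, P3 = 96, P4 = 236, P5 = 69, P6 = 159

P1: D(K, 243) = 206.
P2: D(K, 210) = 239.
P3: D(K, 93) = 96.
P4: D(K, 209) = 236.
P5: D(K, 120) = 69.
P6: D(K, 34) = 159.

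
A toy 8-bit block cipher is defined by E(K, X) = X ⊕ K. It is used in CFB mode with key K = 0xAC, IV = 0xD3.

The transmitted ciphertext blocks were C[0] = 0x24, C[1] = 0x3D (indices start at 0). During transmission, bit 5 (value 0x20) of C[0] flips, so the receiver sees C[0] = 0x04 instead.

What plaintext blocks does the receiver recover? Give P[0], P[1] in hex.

CFB decryption: P_i = C_i ⊕ E(K, C_{i−1}), with C_{−1} = IV.
Only C[0] changed, to 0x04. In CFB, a change in C_i flips the same bit in P_i and garbles P_{i+1}. Decrypting the received ciphertext:
P[0]: E(K, 0xD3) = 0x7F; 0x04 ⊕ 0x7F = 0x7B.
P[1]: E(K, 0x04) = 0xA8; 0x3D ⊕ 0xA8 = 0x95.
Blocks that differ from the original plaintext: P[0], P[1].

P[0] = 0x7B, P[1] = 0x95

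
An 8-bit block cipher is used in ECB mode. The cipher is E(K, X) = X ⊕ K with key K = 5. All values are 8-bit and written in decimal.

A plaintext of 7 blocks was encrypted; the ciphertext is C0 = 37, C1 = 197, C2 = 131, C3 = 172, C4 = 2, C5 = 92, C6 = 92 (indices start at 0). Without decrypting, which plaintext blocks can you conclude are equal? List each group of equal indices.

ECB encrypts each block independently with the same key, so equal ciphertext blocks imply equal plaintext blocks.
C5 = C6 = 92, so P5 = P6.

P5 = P6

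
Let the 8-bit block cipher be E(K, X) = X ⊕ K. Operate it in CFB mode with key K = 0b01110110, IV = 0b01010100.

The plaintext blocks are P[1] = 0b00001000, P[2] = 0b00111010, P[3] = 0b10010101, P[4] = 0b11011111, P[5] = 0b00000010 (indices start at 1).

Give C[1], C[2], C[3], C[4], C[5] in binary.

CFB encryption: C_i = P_i ⊕ E(K, C_{i−1}), with C_{0} = IV.
C[1]: E(K, 0b01010100) = 0b00100010; 0b00001000 ⊕ 0b00100010 = 0b00101010.
C[2]: E(K, 0b00101010) = 0b01011100; 0b00111010 ⊕ 0b01011100 = 0b01100110.
C[3]: E(K, 0b01100110) = 0b00010000; 0b10010101 ⊕ 0b00010000 = 0b10000101.
C[4]: E(K, 0b10000101) = 0b11110011; 0b11011111 ⊕ 0b11110011 = 0b00101100.
C[5]: E(K, 0b00101100) = 0b01011010; 0b00000010 ⊕ 0b01011010 = 0b01011000.

C[1] = 0b00101010, C[2] = 0b01100110, C[3] = 0b10000101, C[4] = 0b00101100, C[5] = 0b01011000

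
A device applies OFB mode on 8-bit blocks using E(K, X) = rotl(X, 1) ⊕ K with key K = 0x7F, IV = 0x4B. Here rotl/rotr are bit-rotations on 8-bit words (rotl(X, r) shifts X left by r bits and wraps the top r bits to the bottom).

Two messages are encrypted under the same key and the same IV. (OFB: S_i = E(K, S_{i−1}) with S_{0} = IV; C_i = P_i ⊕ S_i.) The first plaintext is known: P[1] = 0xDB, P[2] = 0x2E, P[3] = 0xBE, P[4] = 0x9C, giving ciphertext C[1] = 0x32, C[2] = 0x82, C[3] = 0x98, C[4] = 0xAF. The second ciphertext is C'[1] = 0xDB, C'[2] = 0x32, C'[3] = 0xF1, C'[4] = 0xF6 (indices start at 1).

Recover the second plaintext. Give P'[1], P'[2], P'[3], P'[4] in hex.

In OFB with a reused IV, both messages share the same keystream S_i, so C_i ⊕ C'_i = P_i ⊕ P'_i and thus P'_i = P_i ⊕ C_i ⊕ C'_i.
P'[1]: 0xDB ⊕ 0x32 ⊕ 0xDB = 0x32.
P'[2]: 0x2E ⊕ 0x82 ⊕ 0x32 = 0x9E.
P'[3]: 0xBE ⊕ 0x98 ⊕ 0xF1 = 0xD7.
P'[4]: 0x9C ⊕ 0xAF ⊕ 0xF6 = 0xC5.

P'[1] = 0x32, P'[2] = 0x9E, P'[3] = 0xD7, P'[4] = 0xC5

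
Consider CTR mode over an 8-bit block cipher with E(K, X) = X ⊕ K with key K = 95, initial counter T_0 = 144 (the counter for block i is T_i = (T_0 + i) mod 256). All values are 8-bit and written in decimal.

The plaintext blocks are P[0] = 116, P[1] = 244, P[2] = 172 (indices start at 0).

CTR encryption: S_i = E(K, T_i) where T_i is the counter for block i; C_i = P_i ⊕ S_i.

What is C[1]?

C[1] = 58

C[0]: T = 144, S = E(K, T) = 207; 116 ⊕ 207 = 187.
C[1]: T = 145, S = E(K, T) = 206; 244 ⊕ 206 = 58.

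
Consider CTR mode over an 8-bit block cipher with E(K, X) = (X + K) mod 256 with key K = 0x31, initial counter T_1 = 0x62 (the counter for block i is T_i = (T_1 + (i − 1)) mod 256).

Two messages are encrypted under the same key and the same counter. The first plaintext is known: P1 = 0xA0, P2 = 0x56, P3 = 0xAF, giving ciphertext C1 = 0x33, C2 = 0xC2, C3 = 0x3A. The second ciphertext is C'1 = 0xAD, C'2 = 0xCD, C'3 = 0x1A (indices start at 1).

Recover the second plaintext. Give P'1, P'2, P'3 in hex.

P'1 = 0x3E, P'2 = 0x59, P'3 = 0x8F

In CTR with a reused counter, both messages share the same keystream S_i, so C_i ⊕ C'_i = P_i ⊕ P'_i and thus P'_i = P_i ⊕ C_i ⊕ C'_i.
P'1: 0xA0 ⊕ 0x33 ⊕ 0xAD = 0x3E.
P'2: 0x56 ⊕ 0xC2 ⊕ 0xCD = 0x59.
P'3: 0xAF ⊕ 0x3A ⊕ 0x1A = 0x8F.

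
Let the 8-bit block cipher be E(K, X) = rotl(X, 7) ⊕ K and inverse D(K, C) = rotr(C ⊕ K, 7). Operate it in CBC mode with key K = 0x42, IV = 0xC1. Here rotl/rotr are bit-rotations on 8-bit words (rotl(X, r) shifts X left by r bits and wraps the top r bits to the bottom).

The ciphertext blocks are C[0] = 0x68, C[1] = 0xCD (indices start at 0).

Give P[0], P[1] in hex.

P[0] = 0x95, P[1] = 0x77

CBC decryption: P_i = D(K, C_i) ⊕ C_{i−1}, with C_{−1} = IV.
P[0]: D(K, 0x68) = 0x54; 0x54 ⊕ 0xC1 = 0x95.
P[1]: D(K, 0xCD) = 0x1F; 0x1F ⊕ 0x68 = 0x77.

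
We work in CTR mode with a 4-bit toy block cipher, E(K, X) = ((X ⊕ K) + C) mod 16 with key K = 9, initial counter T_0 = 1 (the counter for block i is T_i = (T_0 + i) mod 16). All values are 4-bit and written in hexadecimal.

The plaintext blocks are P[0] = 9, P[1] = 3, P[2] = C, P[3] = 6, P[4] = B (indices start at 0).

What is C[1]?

C[1] = 4

CTR encryption: S_i = E(K, T_i) where T_i is the counter for block i; C_i = P_i ⊕ S_i.
C[0]: T = 1, S = E(K, T) = 4; 9 ⊕ 4 = D.
C[1]: T = 2, S = E(K, T) = 7; 3 ⊕ 7 = 4.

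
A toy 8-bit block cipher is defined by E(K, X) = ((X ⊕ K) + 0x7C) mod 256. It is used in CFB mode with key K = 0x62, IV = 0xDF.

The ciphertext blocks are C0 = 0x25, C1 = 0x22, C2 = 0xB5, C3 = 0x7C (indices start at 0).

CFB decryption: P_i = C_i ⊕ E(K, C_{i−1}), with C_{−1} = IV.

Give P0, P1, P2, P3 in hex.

P0 = 0x1C, P1 = 0xE1, P2 = 0x09, P3 = 0x2F

P0: E(K, 0xDF) = 0x39; 0x25 ⊕ 0x39 = 0x1C.
P1: E(K, 0x25) = 0xC3; 0x22 ⊕ 0xC3 = 0xE1.
P2: E(K, 0x22) = 0xBC; 0xB5 ⊕ 0xBC = 0x09.
P3: E(K, 0xB5) = 0x53; 0x7C ⊕ 0x53 = 0x2F.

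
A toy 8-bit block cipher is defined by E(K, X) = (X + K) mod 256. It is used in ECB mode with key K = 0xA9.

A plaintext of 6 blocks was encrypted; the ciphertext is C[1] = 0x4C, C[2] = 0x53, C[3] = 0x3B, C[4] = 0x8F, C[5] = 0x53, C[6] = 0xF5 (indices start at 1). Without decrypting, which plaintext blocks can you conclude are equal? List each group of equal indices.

P[2] = P[5]

ECB encrypts each block independently with the same key, so equal ciphertext blocks imply equal plaintext blocks.
C[2] = C[5] = 0x53, so P[2] = P[5].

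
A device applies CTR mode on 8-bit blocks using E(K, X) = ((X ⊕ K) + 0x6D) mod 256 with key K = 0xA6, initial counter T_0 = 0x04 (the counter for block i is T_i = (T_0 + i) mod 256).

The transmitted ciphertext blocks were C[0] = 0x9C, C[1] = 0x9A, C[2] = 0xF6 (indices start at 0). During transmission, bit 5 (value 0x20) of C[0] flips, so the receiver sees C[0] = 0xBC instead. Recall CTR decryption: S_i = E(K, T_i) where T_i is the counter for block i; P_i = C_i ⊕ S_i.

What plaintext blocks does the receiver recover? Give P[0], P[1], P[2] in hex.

Only C[0] changed, to 0xBC. In CTR, a change in C_i flips the same bit in P_i only; the keystream is unaffected. Decrypting the received ciphertext:
P[0]: T = 0x04, S = E(K, T) = 0x0F; 0xBC ⊕ 0x0F = 0xB3.
P[1]: T = 0x05, S = E(K, T) = 0x10; 0x9A ⊕ 0x10 = 0x8A.
P[2]: T = 0x06, S = E(K, T) = 0x0D; 0xF6 ⊕ 0x0D = 0xFB.
Blocks that differ from the original plaintext: P[0].

P[0] = 0xB3, P[1] = 0x8A, P[2] = 0xFB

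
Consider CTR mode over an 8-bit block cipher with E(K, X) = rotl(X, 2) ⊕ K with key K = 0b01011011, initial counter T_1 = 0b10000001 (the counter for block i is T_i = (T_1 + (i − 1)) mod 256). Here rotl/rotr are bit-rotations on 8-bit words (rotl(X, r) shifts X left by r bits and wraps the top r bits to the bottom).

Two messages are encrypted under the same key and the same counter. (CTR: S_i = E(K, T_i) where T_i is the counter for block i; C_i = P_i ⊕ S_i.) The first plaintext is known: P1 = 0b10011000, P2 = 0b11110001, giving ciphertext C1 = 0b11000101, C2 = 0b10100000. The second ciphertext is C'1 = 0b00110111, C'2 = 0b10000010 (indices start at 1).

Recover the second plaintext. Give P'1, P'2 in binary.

In CTR with a reused counter, both messages share the same keystream S_i, so C_i ⊕ C'_i = P_i ⊕ P'_i and thus P'_i = P_i ⊕ C_i ⊕ C'_i.
P'1: 0b10011000 ⊕ 0b11000101 ⊕ 0b00110111 = 0b01101010.
P'2: 0b11110001 ⊕ 0b10100000 ⊕ 0b10000010 = 0b11010011.

P'1 = 0b01101010, P'2 = 0b11010011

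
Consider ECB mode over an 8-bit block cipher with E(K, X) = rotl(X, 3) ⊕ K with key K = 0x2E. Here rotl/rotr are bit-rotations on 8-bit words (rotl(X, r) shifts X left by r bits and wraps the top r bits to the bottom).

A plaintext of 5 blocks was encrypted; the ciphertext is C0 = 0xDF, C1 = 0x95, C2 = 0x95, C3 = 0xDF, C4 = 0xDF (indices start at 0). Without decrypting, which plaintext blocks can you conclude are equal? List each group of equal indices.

P0 = P3 = P4; P1 = P2

ECB encrypts each block independently with the same key, so equal ciphertext blocks imply equal plaintext blocks.
C0 = C3 = C4 = 0xDF, so P0 = P3 = P4.
C1 = C2 = 0x95, so P1 = P2.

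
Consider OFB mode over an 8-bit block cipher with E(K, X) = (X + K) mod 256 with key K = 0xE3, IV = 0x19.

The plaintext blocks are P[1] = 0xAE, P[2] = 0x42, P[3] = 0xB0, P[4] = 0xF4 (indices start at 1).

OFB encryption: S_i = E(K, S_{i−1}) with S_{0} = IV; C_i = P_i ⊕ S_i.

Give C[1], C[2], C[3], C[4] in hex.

C[1] = 0x52, C[2] = 0x9D, C[3] = 0x72, C[4] = 0x51

C[1]: S = E(K, 0x19) = 0xFC; 0xAE ⊕ 0xFC = 0x52.
C[2]: S = E(K, 0xFC) = 0xDF; 0x42 ⊕ 0xDF = 0x9D.
C[3]: S = E(K, 0xDF) = 0xC2; 0xB0 ⊕ 0xC2 = 0x72.
C[4]: S = E(K, 0xC2) = 0xA5; 0xF4 ⊕ 0xA5 = 0x51.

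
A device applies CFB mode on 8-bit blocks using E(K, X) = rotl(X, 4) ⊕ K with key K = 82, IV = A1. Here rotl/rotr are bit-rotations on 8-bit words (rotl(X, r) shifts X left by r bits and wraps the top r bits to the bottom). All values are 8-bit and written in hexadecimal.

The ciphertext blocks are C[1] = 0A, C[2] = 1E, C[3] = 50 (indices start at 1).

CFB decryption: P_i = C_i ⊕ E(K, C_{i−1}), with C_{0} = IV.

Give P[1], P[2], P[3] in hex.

P[1]: E(K, A1) = 98; 0A ⊕ 98 = 92.
P[2]: E(K, 0A) = 22; 1E ⊕ 22 = 3C.
P[3]: E(K, 1E) = 63; 50 ⊕ 63 = 33.

P[1] = 92, P[2] = 3C, P[3] = 33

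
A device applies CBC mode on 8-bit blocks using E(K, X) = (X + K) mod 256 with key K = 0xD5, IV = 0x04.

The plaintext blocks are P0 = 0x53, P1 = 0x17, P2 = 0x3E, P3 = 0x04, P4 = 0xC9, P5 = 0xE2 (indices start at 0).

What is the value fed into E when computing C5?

0x08

CBC encryption: C_i = E(K, P_i ⊕ C_{i−1}), with C_{−1} = IV.
C0: P0 ⊕ 0x04 = 0x57; E(K, 0x57) = 0x2C.
C1: P1 ⊕ 0x2C = 0x3B; E(K, 0x3B) = 0x10.
C2: P2 ⊕ 0x10 = 0x2E; E(K, 0x2E) = 0x03.
C3: P3 ⊕ 0x03 = 0x07; E(K, 0x07) = 0xDC.
C4: P4 ⊕ 0xDC = 0x15; E(K, 0x15) = 0xEA.
C5: P5 ⊕ 0xEA = 0x08; E(K, 0x08) = 0xDD.
So the input to E for block 5 is 0x08.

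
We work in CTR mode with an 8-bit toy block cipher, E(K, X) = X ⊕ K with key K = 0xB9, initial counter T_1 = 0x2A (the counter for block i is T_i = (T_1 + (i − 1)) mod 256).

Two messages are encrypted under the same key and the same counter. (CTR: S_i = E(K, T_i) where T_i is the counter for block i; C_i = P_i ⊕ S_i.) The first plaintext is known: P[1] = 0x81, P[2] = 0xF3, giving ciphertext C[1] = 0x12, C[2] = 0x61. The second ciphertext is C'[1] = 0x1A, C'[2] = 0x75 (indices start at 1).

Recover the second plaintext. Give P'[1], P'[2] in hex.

In CTR with a reused counter, both messages share the same keystream S_i, so C_i ⊕ C'_i = P_i ⊕ P'_i and thus P'_i = P_i ⊕ C_i ⊕ C'_i.
P'[1]: 0x81 ⊕ 0x12 ⊕ 0x1A = 0x89.
P'[2]: 0xF3 ⊕ 0x61 ⊕ 0x75 = 0xE7.

P'[1] = 0x89, P'[2] = 0xE7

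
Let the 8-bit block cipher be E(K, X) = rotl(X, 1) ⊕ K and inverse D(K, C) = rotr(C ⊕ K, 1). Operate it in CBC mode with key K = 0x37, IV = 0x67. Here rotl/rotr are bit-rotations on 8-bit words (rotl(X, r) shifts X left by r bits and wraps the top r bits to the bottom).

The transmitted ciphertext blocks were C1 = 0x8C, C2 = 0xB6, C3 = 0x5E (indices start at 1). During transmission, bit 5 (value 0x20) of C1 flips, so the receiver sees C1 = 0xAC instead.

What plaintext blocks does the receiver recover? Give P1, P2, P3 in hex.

P1 = 0xAA, P2 = 0x6C, P3 = 0x02

CBC decryption: P_i = D(K, C_i) ⊕ C_{i−1}, with C_{0} = IV.
Only C1 changed, to 0xAC. In CBC, a change in C_i garbles P_i and flips the same bit in P_{i+1}. Decrypting the received ciphertext:
P1: D(K, 0xAC) = 0xCD; 0xCD ⊕ 0x67 = 0xAA.
P2: D(K, 0xB6) = 0xC0; 0xC0 ⊕ 0xAC = 0x6C.
P3: D(K, 0x5E) = 0xB4; 0xB4 ⊕ 0xB6 = 0x02.
Blocks that differ from the original plaintext: P1, P2.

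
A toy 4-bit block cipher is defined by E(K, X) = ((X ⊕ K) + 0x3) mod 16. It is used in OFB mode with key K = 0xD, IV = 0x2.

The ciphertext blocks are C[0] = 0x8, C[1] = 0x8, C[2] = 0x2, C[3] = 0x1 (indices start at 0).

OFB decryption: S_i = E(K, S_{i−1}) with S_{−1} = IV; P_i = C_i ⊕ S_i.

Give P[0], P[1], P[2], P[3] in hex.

P[0]: S = E(K, 0x2) = 0x2; 0x8 ⊕ 0x2 = 0xA.
P[1]: S = E(K, 0x2) = 0x2; 0x8 ⊕ 0x2 = 0xA.
P[2]: S = E(K, 0x2) = 0x2; 0x2 ⊕ 0x2 = 0x0.
P[3]: S = E(K, 0x2) = 0x2; 0x1 ⊕ 0x2 = 0x3.

P[0] = 0xA, P[1] = 0xA, P[2] = 0x0, P[3] = 0x3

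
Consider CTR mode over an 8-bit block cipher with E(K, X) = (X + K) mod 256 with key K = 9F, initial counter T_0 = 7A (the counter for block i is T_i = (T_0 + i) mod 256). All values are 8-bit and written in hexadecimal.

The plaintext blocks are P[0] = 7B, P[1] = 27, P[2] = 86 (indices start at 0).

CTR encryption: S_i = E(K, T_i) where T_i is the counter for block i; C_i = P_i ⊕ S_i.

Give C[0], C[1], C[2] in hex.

C[0]: T = 7A, S = E(K, T) = 19; 7B ⊕ 19 = 62.
C[1]: T = 7B, S = E(K, T) = 1A; 27 ⊕ 1A = 3D.
C[2]: T = 7C, S = E(K, T) = 1B; 86 ⊕ 1B = 9D.

C[0] = 62, C[1] = 3D, C[2] = 9D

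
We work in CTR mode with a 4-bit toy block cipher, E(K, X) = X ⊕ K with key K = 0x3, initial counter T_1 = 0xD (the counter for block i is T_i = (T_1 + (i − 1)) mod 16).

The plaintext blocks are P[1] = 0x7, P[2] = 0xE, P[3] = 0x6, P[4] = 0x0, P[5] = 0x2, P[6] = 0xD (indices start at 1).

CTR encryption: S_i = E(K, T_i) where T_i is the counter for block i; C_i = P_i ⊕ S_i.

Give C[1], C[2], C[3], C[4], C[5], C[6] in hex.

C[1] = 0x9, C[2] = 0x3, C[3] = 0xA, C[4] = 0x3, C[5] = 0x0, C[6] = 0xC

C[1]: T = 0xD, S = E(K, T) = 0xE; 0x7 ⊕ 0xE = 0x9.
C[2]: T = 0xE, S = E(K, T) = 0xD; 0xE ⊕ 0xD = 0x3.
C[3]: T = 0xF, S = E(K, T) = 0xC; 0x6 ⊕ 0xC = 0xA.
C[4]: T = 0x0, S = E(K, T) = 0x3; 0x0 ⊕ 0x3 = 0x3.
C[5]: T = 0x1, S = E(K, T) = 0x2; 0x2 ⊕ 0x2 = 0x0.
C[6]: T = 0x2, S = E(K, T) = 0x1; 0xD ⊕ 0x1 = 0xC.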